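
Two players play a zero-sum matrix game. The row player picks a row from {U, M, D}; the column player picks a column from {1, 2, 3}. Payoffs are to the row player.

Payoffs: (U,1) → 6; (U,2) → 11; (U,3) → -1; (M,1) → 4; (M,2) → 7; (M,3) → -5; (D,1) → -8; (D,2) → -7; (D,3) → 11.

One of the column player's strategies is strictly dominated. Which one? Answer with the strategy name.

1 holds the row player's payoff strictly below 2 in every row: 6 < 11, 4 < 7, -8 < -7.
So 2 is strictly dominated for the column player.

2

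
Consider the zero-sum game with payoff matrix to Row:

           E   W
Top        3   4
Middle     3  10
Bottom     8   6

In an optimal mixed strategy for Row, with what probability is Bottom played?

Row minima: Top → 3, Middle → 3, Bottom → 6; maximin = 6.
Column maxima: E → 8, W → 10; minimax = 8.
6 ≠ 8, so there is no saddle point; optimal play is mixed.
Top is strictly dominated by Bottom, so Row never plays it.
On the remaining 2×2 (Middle, Bottom vs E, W):
Let Row play Middle with probability p. Expected payoff against E: 3p + 8(1−p) = −5p + 8; against W: 10p + 6(1−p) = 4p + 6.
Setting these equal: −5p + 8 = 4p + 6 ⇒ −9p = -2 ⇒ p = 2/9, and the value is (-5)·(2/9) + 8 = 62/9.
For Column: with q = P(E), equating Middle's and Bottom's payoffs gives −7q + 10 = 2q + 6 ⇒ q = 4/9.

7/9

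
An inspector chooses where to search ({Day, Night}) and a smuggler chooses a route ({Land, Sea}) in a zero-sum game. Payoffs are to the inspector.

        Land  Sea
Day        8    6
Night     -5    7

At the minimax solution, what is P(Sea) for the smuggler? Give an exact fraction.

Row minima: Day → 6, Night → -5; maximin = 6.
Column maxima: Land → 8, Sea → 7; minimax = 7.
6 ≠ 7, so there is no saddle point; optimal play is mixed.
Let the inspector play Day with probability p. Expected payoff against Land: 8p + (-5)(1−p) = 13p − 5; against Sea: 6p + 7(1−p) = −p + 7.
Setting these equal: 13p − 5 = −p + 7 ⇒ 14p = 12 ⇒ p = 6/7, and the value is (13)·(6/7) − 5 = 43/7.
For the smuggler: with q = P(Land), equating Day's and Night's payoffs gives 2q + 6 = −12q + 7 ⇒ q = 1/14.

13/14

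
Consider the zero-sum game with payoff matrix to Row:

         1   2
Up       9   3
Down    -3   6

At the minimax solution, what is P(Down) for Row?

2/5

Row minima: Up → 3, Down → -3; maximin = 3.
Column maxima: 1 → 9, 2 → 6; minimax = 6.
3 ≠ 6, so there is no saddle point; optimal play is mixed.
Let Row play Up with probability p. Expected payoff against 1: 9p + (-3)(1−p) = 12p − 3; against 2: 3p + 6(1−p) = −3p + 6.
Setting these equal: 12p − 3 = −3p + 6 ⇒ 15p = 9 ⇒ p = 3/5, and the value is (12)·(3/5) − 3 = 21/5.
For Column: with q = P(1), equating Up's and Down's payoffs gives 6q + 3 = −9q + 6 ⇒ q = 1/5.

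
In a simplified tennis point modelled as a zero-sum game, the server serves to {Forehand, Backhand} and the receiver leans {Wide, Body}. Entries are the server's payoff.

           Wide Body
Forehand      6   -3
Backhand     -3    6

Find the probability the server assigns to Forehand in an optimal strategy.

1/2

Row minima: Forehand → -3, Backhand → -3; maximin = -3.
Column maxima: Wide → 6, Body → 6; minimax = 6.
-3 ≠ 6, so there is no saddle point; optimal play is mixed.
Let the server play Forehand with probability p. Expected payoff against Wide: 6p + (-3)(1−p) = 9p − 3; against Body: (-3)p + 6(1−p) = −9p + 6.
Setting these equal: 9p − 3 = −9p + 6 ⇒ 18p = 9 ⇒ p = 1/2, and the value is (9)·(1/2) − 3 = 3/2.
For the receiver: with q = P(Wide), equating Forehand's and Backhand's payoffs gives 9q − 3 = −9q + 6 ⇒ q = 1/2.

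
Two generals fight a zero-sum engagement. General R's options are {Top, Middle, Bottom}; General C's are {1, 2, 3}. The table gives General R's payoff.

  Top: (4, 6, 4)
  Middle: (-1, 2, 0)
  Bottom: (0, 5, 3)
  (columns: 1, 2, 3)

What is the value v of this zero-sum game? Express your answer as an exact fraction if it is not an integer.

Row minima: Top → 4, Middle → -1, Bottom → 0; maximin = 4.
Column maxima: 1 → 4, 2 → 6, 3 → 4; minimax = 4.
Since maximin = minimax = 4, there is a saddle point and the value is 4.

4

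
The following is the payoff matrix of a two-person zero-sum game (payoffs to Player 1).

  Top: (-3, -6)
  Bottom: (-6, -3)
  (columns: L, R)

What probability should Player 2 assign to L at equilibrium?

Row minima: Top → -6, Bottom → -6; maximin = -6.
Column maxima: L → -3, R → -3; minimax = -3.
-6 ≠ -3, so there is no saddle point; optimal play is mixed.
Let Player 1 play Top with probability p. Expected payoff against L: (-3)p + (-6)(1−p) = 3p − 6; against R: (-6)p + (-3)(1−p) = −3p − 3.
Setting these equal: 3p − 6 = −3p − 3 ⇒ 6p = 3 ⇒ p = 1/2, and the value is (3)·(1/2) − 6 = -9/2.
For Player 2: with q = P(L), equating Top's and Bottom's payoffs gives 3q − 6 = −3q − 3 ⇒ q = 1/2.

1/2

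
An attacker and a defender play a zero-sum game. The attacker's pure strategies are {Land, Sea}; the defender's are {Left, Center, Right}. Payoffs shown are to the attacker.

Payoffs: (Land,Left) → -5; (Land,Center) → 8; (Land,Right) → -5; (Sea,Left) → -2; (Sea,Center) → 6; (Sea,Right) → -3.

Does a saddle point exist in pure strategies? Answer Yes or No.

Yes

Row minima: Land → -5, Sea → -3; maximin = -3.
Column maxima: Left → -2, Center → 8, Right → -3; minimax = -3.
maximin = minimax = -3, so a saddle point exists.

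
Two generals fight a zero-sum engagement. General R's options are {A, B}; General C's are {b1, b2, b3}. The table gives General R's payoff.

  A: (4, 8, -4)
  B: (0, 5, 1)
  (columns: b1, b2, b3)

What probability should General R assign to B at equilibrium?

8/9

Row minima: A → -4, B → 0; maximin = 0.
Column maxima: b1 → 4, b2 → 8, b3 → 1; minimax = 1.
0 ≠ 1, so there is no saddle point; optimal play is mixed.
b2 is strictly dominated by b1 (it gives General R strictly more in every row), so General C never plays it.
On the remaining 2×2 (A, B vs b1, b3):
Let General R play A with probability p. Expected payoff against b1: 4p + 0(1−p) = 4p; against b3: (-4)p + 1(1−p) = −5p + 1.
Setting these equal: 4p = −5p + 1 ⇒ 9p = 1 ⇒ p = 1/9, and the value is (4)·(1/9) = 4/9.
For General C: with q = P(b1), equating A's and B's payoffs gives 8q − 4 = −q + 1 ⇒ q = 5/9.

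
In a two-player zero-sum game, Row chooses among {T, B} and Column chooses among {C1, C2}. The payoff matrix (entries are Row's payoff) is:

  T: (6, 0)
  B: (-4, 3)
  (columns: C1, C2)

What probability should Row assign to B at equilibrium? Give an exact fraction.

6/13

Row minima: T → 0, B → -4; maximin = 0.
Column maxima: C1 → 6, C2 → 3; minimax = 3.
0 ≠ 3, so there is no saddle point; optimal play is mixed.
Let Row play T with probability p. Expected payoff against C1: 6p + (-4)(1−p) = 10p − 4; against C2: 0p + 3(1−p) = −3p + 3.
Setting these equal: 10p − 4 = −3p + 3 ⇒ 13p = 7 ⇒ p = 7/13, and the value is (10)·(7/13) − 4 = 18/13.
For Column: with q = P(C1), equating T's and B's payoffs gives 6q = −7q + 3 ⇒ q = 3/13.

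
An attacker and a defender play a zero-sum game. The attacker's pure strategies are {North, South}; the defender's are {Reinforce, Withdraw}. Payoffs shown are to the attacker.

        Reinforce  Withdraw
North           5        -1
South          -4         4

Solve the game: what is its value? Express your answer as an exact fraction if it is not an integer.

Row minima: North → -1, South → -4; maximin = -1.
Column maxima: Reinforce → 5, Withdraw → 4; minimax = 4.
-1 ≠ 4, so there is no saddle point; optimal play is mixed.
Let the attacker play North with probability p. Expected payoff against Reinforce: 5p + (-4)(1−p) = 9p − 4; against Withdraw: (-1)p + 4(1−p) = −5p + 4.
Setting these equal: 9p − 4 = −5p + 4 ⇒ 14p = 8 ⇒ p = 4/7, and the value is (9)·(4/7) − 4 = 8/7.
For the defender: with q = P(Reinforce), equating North's and South's payoffs gives 6q − 1 = −8q + 4 ⇒ q = 5/14.

8/7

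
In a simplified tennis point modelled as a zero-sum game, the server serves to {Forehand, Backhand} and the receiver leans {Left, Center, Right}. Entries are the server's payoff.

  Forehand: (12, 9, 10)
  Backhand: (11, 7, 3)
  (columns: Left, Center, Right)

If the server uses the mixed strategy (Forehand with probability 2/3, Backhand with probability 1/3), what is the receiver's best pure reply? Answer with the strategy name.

Right

If the receiver plays Left, the server's expected payoff is (2/3)·12 + (1/3)·11 = 35/3.
If the receiver plays Center, the server's expected payoff is (2/3)·9 + (1/3)·7 = 25/3.
If the receiver plays Right, the server's expected payoff is (2/3)·10 + (1/3)·3 = 23/3.
The receiver minimizes the server's payoff; the smallest is 23/3, so the best response is Right.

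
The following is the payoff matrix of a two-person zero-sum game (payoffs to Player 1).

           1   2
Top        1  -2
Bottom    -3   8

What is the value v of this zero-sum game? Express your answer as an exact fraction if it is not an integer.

Row minima: Top → -2, Bottom → -3; maximin = -2.
Column maxima: 1 → 1, 2 → 8; minimax = 1.
-2 ≠ 1, so there is no saddle point; optimal play is mixed.
Let Player 1 play Top with probability p. Expected payoff against 1: 1p + (-3)(1−p) = 4p − 3; against 2: (-2)p + 8(1−p) = −10p + 8.
Setting these equal: 4p − 3 = −10p + 8 ⇒ 14p = 11 ⇒ p = 11/14, and the value is (4)·(11/14) − 3 = 1/7.
For Player 2: with q = P(1), equating Top's and Bottom's payoffs gives 3q − 2 = −11q + 8 ⇒ q = 5/7.

1/7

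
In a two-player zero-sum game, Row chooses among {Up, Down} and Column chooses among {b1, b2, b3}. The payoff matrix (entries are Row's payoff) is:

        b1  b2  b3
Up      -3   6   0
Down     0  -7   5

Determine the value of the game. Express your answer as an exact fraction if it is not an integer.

Row minima: Up → -3, Down → -7; maximin = -3.
Column maxima: b1 → 0, b2 → 6, b3 → 5; minimax = 0.
-3 ≠ 0, so there is no saddle point; optimal play is mixed.
b3 is strictly dominated by b1 (it gives Row strictly more in every row), so Column never plays it.
On the remaining 2×2 (Up, Down vs b1, b2):
Let Row play Up with probability p. Expected payoff against b1: (-3)p + 0(1−p) = −3p; against b2: 6p + (-7)(1−p) = 13p − 7.
Setting these equal: −3p = 13p − 7 ⇒ −16p = -7 ⇒ p = 7/16, and the value is (-3)·(7/16) = -21/16.
For Column: with q = P(b1), equating Up's and Down's payoffs gives −9q + 6 = 7q − 7 ⇒ q = 13/16.

-21/16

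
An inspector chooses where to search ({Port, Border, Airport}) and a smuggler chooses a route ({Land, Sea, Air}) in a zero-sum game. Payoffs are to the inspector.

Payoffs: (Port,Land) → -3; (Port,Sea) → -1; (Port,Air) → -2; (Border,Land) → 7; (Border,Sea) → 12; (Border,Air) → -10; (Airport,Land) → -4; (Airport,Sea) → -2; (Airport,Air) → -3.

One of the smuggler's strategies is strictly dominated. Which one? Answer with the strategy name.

Land holds the inspector's payoff strictly below Sea in every row: -3 < -1, 7 < 12, -4 < -2.
So Sea is strictly dominated for the smuggler.

Sea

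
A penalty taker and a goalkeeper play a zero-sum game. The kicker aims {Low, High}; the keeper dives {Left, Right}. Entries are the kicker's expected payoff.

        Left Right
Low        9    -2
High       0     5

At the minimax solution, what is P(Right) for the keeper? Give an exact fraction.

Row minima: Low → -2, High → 0; maximin = 0.
Column maxima: Left → 9, Right → 5; minimax = 5.
0 ≠ 5, so there is no saddle point; optimal play is mixed.
Let the kicker play Low with probability p. Expected payoff against Left: 9p + 0(1−p) = 9p; against Right: (-2)p + 5(1−p) = −7p + 5.
Setting these equal: 9p = −7p + 5 ⇒ 16p = 5 ⇒ p = 5/16, and the value is (9)·(5/16) = 45/16.
For the keeper: with q = P(Left), equating Low's and High's payoffs gives 11q − 2 = −5q + 5 ⇒ q = 7/16.

9/16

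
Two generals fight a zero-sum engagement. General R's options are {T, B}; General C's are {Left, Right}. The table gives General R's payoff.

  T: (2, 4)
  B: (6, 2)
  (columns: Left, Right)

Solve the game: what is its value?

10/3

Row minima: T → 2, B → 2; maximin = 2.
Column maxima: Left → 6, Right → 4; minimax = 4.
2 ≠ 4, so there is no saddle point; optimal play is mixed.
Let General R play T with probability p. Expected payoff against Left: 2p + 6(1−p) = −4p + 6; against Right: 4p + 2(1−p) = 2p + 2.
Setting these equal: −4p + 6 = 2p + 2 ⇒ −6p = -4 ⇒ p = 2/3, and the value is (-4)·(2/3) + 6 = 10/3.
For General C: with q = P(Left), equating T's and B's payoffs gives −2q + 4 = 4q + 2 ⇒ q = 1/3.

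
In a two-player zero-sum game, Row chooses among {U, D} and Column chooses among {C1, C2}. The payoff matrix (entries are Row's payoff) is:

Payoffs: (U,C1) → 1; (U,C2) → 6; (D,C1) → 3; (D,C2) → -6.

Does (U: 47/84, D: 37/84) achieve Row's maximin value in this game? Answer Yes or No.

Against C1 this mix gives (47/84)·1 + (37/84)·3 = 79/42.
Against C2 this mix gives (47/84)·6 + (37/84)·(-6) = 5/7.
Column will play C2, holding Row to 5/7. Shifting weight toward the row that does better against C2 would raise this floor (the equalizing mix achieves 12/7 against both C2 and C1), so the proposed strategy is not optimal.

No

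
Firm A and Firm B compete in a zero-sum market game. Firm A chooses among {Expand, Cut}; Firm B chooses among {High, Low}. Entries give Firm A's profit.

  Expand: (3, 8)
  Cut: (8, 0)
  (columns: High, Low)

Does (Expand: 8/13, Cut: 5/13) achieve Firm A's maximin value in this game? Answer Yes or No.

Yes

Against High this mix gives (8/13)·3 + (5/13)·8 = 64/13.
Against Low this mix gives (8/13)·8 + (5/13)·0 = 64/13.
All of Firm B's active replies (High, Low) yield 64/13, and no column does worse for Firm A. The mix makes Firm B indifferent and guarantees 64/13, so it is optimal.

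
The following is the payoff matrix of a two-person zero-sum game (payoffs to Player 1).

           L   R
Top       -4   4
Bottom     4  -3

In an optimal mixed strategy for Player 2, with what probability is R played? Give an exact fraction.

Row minima: Top → -4, Bottom → -3; maximin = -3.
Column maxima: L → 4, R → 4; minimax = 4.
-3 ≠ 4, so there is no saddle point; optimal play is mixed.
Let Player 1 play Top with probability p. Expected payoff against L: (-4)p + 4(1−p) = −8p + 4; against R: 4p + (-3)(1−p) = 7p − 3.
Setting these equal: −8p + 4 = 7p − 3 ⇒ −15p = -7 ⇒ p = 7/15, and the value is (-8)·(7/15) + 4 = 4/15.
For Player 2: with q = P(L), equating Top's and Bottom's payoffs gives −8q + 4 = 7q − 3 ⇒ q = 7/15.

8/15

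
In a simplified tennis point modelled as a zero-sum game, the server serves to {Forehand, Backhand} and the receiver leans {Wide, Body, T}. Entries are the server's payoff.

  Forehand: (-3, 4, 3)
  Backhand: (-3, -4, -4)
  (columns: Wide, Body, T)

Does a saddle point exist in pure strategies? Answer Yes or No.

Yes

Row minima: Forehand → -3, Backhand → -4; maximin = -3.
Column maxima: Wide → -3, Body → 4, T → 3; minimax = -3.
maximin = minimax = -3, so a saddle point exists.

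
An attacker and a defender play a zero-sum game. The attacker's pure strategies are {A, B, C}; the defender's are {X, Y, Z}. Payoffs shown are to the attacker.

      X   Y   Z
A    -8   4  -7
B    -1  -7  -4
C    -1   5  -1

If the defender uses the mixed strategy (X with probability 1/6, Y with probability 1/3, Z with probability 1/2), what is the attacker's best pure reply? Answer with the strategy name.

Expected payoff of A: (1/6)·(-8) + (1/3)·4 + (1/2)·(-7) = -7/2.
Expected payoff of B: (1/6)·(-1) + (1/3)·(-7) + (1/2)·(-4) = -9/2.
Expected payoff of C: (1/6)·(-1) + (1/3)·5 + (1/2)·(-1) = 1.
The largest is 1, so the attacker's best response is C.

C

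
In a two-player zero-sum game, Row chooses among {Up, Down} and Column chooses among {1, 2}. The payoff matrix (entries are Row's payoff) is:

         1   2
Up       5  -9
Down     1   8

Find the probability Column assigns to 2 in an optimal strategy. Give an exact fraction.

Row minima: Up → -9, Down → 1; maximin = 1.
Column maxima: 1 → 5, 2 → 8; minimax = 5.
1 ≠ 5, so there is no saddle point; optimal play is mixed.
Let Row play Up with probability p. Expected payoff against 1: 5p + 1(1−p) = 4p + 1; against 2: (-9)p + 8(1−p) = −17p + 8.
Setting these equal: 4p + 1 = −17p + 8 ⇒ 21p = 7 ⇒ p = 1/3, and the value is (4)·(1/3) + 1 = 7/3.
For Column: with q = P(1), equating Up's and Down's payoffs gives 14q − 9 = −7q + 8 ⇒ q = 17/21.

4/21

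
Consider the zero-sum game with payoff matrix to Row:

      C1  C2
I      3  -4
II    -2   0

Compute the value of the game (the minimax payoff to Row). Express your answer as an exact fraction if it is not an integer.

Row minima: I → -4, II → -2; maximin = -2.
Column maxima: C1 → 3, C2 → 0; minimax = 0.
-2 ≠ 0, so there is no saddle point; optimal play is mixed.
Let Row play I with probability p. Expected payoff against C1: 3p + (-2)(1−p) = 5p − 2; against C2: (-4)p + 0(1−p) = −4p.
Setting these equal: 5p − 2 = −4p ⇒ 9p = 2 ⇒ p = 2/9, and the value is (5)·(2/9) − 2 = -8/9.
For Column: with q = P(C1), equating I's and II's payoffs gives 7q − 4 = −2q ⇒ q = 4/9.

-8/9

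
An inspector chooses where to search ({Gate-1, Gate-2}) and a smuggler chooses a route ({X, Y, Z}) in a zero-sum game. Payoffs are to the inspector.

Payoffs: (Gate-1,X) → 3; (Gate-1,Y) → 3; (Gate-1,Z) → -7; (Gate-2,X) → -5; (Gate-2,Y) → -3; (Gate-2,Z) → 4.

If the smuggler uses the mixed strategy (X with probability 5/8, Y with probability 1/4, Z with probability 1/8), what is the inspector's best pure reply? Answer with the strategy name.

Expected payoff of Gate-1: (5/8)·3 + (1/4)·3 + (1/8)·(-7) = 7/4.
Expected payoff of Gate-2: (5/8)·(-5) + (1/4)·(-3) + (1/8)·4 = -27/8.
The largest is 7/4, so the inspector's best response is Gate-1.

Gate-1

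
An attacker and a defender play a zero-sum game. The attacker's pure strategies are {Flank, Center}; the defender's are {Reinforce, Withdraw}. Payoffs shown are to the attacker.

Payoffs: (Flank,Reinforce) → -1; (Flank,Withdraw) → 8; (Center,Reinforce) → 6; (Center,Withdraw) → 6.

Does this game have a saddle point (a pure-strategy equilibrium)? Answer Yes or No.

Yes

Row minima: Flank → -1, Center → 6; maximin = 6.
Column maxima: Reinforce → 6, Withdraw → 8; minimax = 6.
maximin = minimax = 6, so a saddle point exists.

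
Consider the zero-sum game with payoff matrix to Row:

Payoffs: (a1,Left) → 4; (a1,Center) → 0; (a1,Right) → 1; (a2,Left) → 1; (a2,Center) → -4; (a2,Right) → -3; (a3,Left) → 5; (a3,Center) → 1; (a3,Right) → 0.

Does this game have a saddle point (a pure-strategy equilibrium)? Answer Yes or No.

No

Row minima: a1 → 0, a2 → -4, a3 → 0; maximin = 0.
Column maxima: Left → 5, Center → 1, Right → 1; minimax = 1.
0 ≠ 1, so no pure-strategy equilibrium exists.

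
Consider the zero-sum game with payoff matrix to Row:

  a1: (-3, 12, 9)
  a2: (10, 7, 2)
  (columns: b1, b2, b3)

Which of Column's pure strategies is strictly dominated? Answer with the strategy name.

b3 holds Row's payoff strictly below b2 in every row: 9 < 12, 2 < 7.
So b2 is strictly dominated for Column.

b2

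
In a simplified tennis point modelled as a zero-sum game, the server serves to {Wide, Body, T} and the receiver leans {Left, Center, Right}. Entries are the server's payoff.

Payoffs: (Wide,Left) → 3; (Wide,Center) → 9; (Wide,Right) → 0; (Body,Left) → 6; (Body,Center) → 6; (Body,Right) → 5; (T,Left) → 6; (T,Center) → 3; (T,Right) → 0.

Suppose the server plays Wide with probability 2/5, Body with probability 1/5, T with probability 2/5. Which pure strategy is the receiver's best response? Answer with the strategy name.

Right

If the receiver plays Left, the server's expected payoff is (2/5)·3 + (1/5)·6 + (2/5)·6 = 24/5.
If the receiver plays Center, the server's expected payoff is (2/5)·9 + (1/5)·6 + (2/5)·3 = 6.
If the receiver plays Right, the server's expected payoff is (2/5)·0 + (1/5)·5 + (2/5)·0 = 1.
The receiver minimizes the server's payoff; the smallest is 1, so the best response is Right.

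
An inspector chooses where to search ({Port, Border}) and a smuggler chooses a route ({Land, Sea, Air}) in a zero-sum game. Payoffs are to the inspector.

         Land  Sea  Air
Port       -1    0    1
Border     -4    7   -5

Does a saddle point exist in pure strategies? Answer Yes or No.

Yes

Row minima: Port → -1, Border → -5; maximin = -1.
Column maxima: Land → -1, Sea → 7, Air → 1; minimax = -1.
maximin = minimax = -1, so a saddle point exists.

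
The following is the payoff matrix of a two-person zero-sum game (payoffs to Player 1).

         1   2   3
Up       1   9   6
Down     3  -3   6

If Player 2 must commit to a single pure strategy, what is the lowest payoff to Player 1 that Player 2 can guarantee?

3

Column maxima: 1 → 3, 2 → 9, 3 → 6.
The smallest of these is 3.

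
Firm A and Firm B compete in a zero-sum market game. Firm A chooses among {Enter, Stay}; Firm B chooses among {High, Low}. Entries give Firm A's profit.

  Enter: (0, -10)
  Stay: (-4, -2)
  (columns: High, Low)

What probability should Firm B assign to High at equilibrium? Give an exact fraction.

Row minima: Enter → -10, Stay → -4; maximin = -4.
Column maxima: High → 0, Low → -2; minimax = -2.
-4 ≠ -2, so there is no saddle point; optimal play is mixed.
Let Firm A play Enter with probability p. Expected payoff against High: 0p + (-4)(1−p) = 4p − 4; against Low: (-10)p + (-2)(1−p) = −8p − 2.
Setting these equal: 4p − 4 = −8p − 2 ⇒ 12p = 2 ⇒ p = 1/6, and the value is (4)·(1/6) − 4 = -10/3.
For Firm B: with q = P(High), equating Enter's and Stay's payoffs gives 10q − 10 = −2q − 2 ⇒ q = 2/3.

2/3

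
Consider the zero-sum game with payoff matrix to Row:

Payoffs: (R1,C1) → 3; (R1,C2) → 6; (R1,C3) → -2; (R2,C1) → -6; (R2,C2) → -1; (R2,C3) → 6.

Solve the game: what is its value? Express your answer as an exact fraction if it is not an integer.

6/17

Row minima: R1 → -2, R2 → -6; maximin = -2.
Column maxima: C1 → 3, C2 → 6, C3 → 6; minimax = 3.
-2 ≠ 3, so there is no saddle point; optimal play is mixed.
C2 is strictly dominated by C1 (it gives Row strictly more in every row), so Column never plays it.
On the remaining 2×2 (R1, R2 vs C1, C3):
Let Row play R1 with probability p. Expected payoff against C1: 3p + (-6)(1−p) = 9p − 6; against C3: (-2)p + 6(1−p) = −8p + 6.
Setting these equal: 9p − 6 = −8p + 6 ⇒ 17p = 12 ⇒ p = 12/17, and the value is (9)·(12/17) − 6 = 6/17.
For Column: with q = P(C1), equating R1's and R2's payoffs gives 5q − 2 = −12q + 6 ⇒ q = 8/17.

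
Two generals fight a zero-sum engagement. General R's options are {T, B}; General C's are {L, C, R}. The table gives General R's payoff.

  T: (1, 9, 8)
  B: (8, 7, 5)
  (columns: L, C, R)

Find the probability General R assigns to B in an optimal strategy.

Row minima: T → 1, B → 5; maximin = 5.
Column maxima: L → 8, C → 9, R → 8; minimax = 8.
5 ≠ 8, so there is no saddle point; optimal play is mixed.
C is strictly dominated by R (it gives General R strictly more in every row), so General C never plays it.
On the remaining 2×2 (T, B vs L, R):
Let General R play T with probability p. Expected payoff against L: 1p + 8(1−p) = −7p + 8; against R: 8p + 5(1−p) = 3p + 5.
Setting these equal: −7p + 8 = 3p + 5 ⇒ −10p = -3 ⇒ p = 3/10, and the value is (-7)·(3/10) + 8 = 59/10.
For General C: with q = P(L), equating T's and B's payoffs gives −7q + 8 = 3q + 5 ⇒ q = 3/10.

7/10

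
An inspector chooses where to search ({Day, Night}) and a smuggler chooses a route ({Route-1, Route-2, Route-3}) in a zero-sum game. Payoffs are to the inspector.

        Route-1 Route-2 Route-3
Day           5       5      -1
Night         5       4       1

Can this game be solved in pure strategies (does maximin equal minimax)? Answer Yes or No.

Yes

Row minima: Day → -1, Night → 1; maximin = 1.
Column maxima: Route-1 → 5, Route-2 → 5, Route-3 → 1; minimax = 1.
maximin = minimax = 1, so a saddle point exists.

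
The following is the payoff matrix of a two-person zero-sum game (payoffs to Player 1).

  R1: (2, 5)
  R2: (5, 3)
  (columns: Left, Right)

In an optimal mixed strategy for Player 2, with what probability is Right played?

3/5

Row minima: R1 → 2, R2 → 3; maximin = 3.
Column maxima: Left → 5, Right → 5; minimax = 5.
3 ≠ 5, so there is no saddle point; optimal play is mixed.
Let Player 1 play R1 with probability p. Expected payoff against Left: 2p + 5(1−p) = −3p + 5; against Right: 5p + 3(1−p) = 2p + 3.
Setting these equal: −3p + 5 = 2p + 3 ⇒ −5p = -2 ⇒ p = 2/5, and the value is (-3)·(2/5) + 5 = 19/5.
For Player 2: with q = P(Left), equating R1's and R2's payoffs gives −3q + 5 = 2q + 3 ⇒ q = 2/5.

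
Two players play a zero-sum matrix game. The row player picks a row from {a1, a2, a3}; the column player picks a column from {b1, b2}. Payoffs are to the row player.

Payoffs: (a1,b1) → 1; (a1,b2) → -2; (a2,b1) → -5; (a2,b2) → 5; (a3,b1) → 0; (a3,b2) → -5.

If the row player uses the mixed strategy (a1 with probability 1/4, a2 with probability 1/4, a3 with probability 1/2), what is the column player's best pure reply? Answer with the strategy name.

b2

If the column player plays b1, the row player's expected payoff is (1/4)·1 + (1/4)·(-5) + (1/2)·0 = -1.
If the column player plays b2, the row player's expected payoff is (1/4)·(-2) + (1/4)·5 + (1/2)·(-5) = -7/4.
The column player minimizes the row player's payoff; the smallest is -7/4, so the best response is b2.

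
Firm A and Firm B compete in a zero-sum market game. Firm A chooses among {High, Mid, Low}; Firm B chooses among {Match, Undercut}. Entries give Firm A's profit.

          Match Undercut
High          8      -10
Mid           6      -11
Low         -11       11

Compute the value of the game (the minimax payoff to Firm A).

-11/20

Row minima: High → -10, Mid → -11, Low → -11; maximin = -10.
Column maxima: Match → 8, Undercut → 11; minimax = 8.
-10 ≠ 8, so there is no saddle point; optimal play is mixed.
Mid is strictly dominated by High, so Firm A never plays it.
On the remaining 2×2 (High, Low vs Match, Undercut):
Let Firm A play High with probability p. Expected payoff against Match: 8p + (-11)(1−p) = 19p − 11; against Undercut: (-10)p + 11(1−p) = −21p + 11.
Setting these equal: 19p − 11 = −21p + 11 ⇒ 40p = 22 ⇒ p = 11/20, and the value is (19)·(11/20) − 11 = -11/20.
For Firm B: with q = P(Match), equating High's and Low's payoffs gives 18q − 10 = −22q + 11 ⇒ q = 21/40.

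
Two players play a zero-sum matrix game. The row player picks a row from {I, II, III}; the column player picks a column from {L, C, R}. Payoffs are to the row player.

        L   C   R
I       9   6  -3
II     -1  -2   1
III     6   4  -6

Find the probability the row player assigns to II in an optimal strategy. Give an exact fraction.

3/4

Row minima: I → -3, II → -2, III → -6; maximin = -2.
Column maxima: L → 9, C → 6, R → 1; minimax = 1.
-2 ≠ 1, so there is no saddle point; optimal play is mixed.
III is strictly dominated by I, so the row player never plays it.
L is strictly dominated by C (it gives the row player strictly more in every row), so the column player never plays it.
On the remaining 2×2 (I, II vs C, R):
Let the row player play I with probability p. Expected payoff against C: 6p + (-2)(1−p) = 8p − 2; against R: (-3)p + 1(1−p) = −4p + 1.
Setting these equal: 8p − 2 = −4p + 1 ⇒ 12p = 3 ⇒ p = 1/4, and the value is (8)·(1/4) − 2 = 0.
For the column player: with q = P(C), equating I's and II's payoffs gives 9q − 3 = −3q + 1 ⇒ q = 1/3.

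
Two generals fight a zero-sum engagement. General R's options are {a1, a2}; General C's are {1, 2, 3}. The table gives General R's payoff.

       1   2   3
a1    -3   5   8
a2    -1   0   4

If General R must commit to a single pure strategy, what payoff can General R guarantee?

Row minima: a1 → -3, a2 → -1.
The best of these is -1.

-1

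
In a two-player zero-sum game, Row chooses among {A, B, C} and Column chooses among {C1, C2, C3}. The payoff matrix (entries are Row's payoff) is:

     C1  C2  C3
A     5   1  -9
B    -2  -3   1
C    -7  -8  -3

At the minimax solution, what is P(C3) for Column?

Row minima: A → -9, B → -3, C → -8; maximin = -3.
Column maxima: C1 → 5, C2 → 1, C3 → 1; minimax = 1.
-3 ≠ 1, so there is no saddle point; optimal play is mixed.
C is strictly dominated by B, so Row never plays it.
C1 is strictly dominated by C2 (it gives Row strictly more in every row), so Column never plays it.
On the remaining 2×2 (A, B vs C2, C3):
Let Row play A with probability p. Expected payoff against C2: 1p + (-3)(1−p) = 4p − 3; against C3: (-9)p + 1(1−p) = −10p + 1.
Setting these equal: 4p − 3 = −10p + 1 ⇒ 14p = 4 ⇒ p = 2/7, and the value is (4)·(2/7) − 3 = -13/7.
For Column: with q = P(C2), equating A's and B's payoffs gives 10q − 9 = −4q + 1 ⇒ q = 5/7.

2/7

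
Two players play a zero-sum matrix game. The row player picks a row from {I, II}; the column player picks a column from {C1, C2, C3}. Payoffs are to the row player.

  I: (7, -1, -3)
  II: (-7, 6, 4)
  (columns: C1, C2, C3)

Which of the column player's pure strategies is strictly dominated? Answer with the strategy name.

C2

C3 holds the row player's payoff strictly below C2 in every row: -3 < -1, 4 < 6.
So C2 is strictly dominated for the column player.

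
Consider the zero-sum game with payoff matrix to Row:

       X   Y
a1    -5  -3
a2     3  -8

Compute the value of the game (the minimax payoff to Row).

-49/13

Row minima: a1 → -5, a2 → -8; maximin = -5.
Column maxima: X → 3, Y → -3; minimax = -3.
-5 ≠ -3, so there is no saddle point; optimal play is mixed.
Let Row play a1 with probability p. Expected payoff against X: (-5)p + 3(1−p) = −8p + 3; against Y: (-3)p + (-8)(1−p) = 5p − 8.
Setting these equal: −8p + 3 = 5p − 8 ⇒ −13p = -11 ⇒ p = 11/13, and the value is (-8)·(11/13) + 3 = -49/13.
For Column: with q = P(X), equating a1's and a2's payoffs gives −2q − 3 = 11q − 8 ⇒ q = 5/13.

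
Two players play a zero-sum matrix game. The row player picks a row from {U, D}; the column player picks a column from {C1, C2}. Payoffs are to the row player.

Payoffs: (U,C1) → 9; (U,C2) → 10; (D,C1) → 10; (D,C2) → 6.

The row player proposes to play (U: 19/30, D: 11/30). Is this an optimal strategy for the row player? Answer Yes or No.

Against C1 this mix gives (19/30)·9 + (11/30)·10 = 281/30.
Against C2 this mix gives (19/30)·10 + (11/30)·6 = 128/15.
The column player will play C2, holding the row player to 128/15. Shifting weight toward the row that does better against C2 would raise this floor (the equalizing mix achieves 46/5 against both C2 and C1), so the proposed strategy is not optimal.

No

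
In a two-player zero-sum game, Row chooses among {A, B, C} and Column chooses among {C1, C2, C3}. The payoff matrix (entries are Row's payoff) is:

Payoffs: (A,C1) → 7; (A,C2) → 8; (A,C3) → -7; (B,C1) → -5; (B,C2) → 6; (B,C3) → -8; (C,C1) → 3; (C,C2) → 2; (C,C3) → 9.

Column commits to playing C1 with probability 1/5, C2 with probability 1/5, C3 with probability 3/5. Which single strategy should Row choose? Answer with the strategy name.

C

Expected payoff of A: (1/5)·7 + (1/5)·8 + (3/5)·(-7) = -6/5.
Expected payoff of B: (1/5)·(-5) + (1/5)·6 + (3/5)·(-8) = -23/5.
Expected payoff of C: (1/5)·3 + (1/5)·2 + (3/5)·9 = 32/5.
The largest is 32/5, so Row's best response is C.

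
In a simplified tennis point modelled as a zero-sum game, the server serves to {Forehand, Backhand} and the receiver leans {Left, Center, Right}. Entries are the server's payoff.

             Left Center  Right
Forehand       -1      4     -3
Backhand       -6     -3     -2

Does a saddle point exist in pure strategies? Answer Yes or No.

Row minima: Forehand → -3, Backhand → -6; maximin = -3.
Column maxima: Left → -1, Center → 4, Right → -2; minimax = -2.
-3 ≠ -2, so no pure-strategy equilibrium exists.

No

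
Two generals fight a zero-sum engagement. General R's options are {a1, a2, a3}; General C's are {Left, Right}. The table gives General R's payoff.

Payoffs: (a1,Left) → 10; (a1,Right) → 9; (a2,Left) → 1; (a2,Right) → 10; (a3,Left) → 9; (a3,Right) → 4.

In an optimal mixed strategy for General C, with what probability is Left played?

1/10

Row minima: a1 → 9, a2 → 1, a3 → 4; maximin = 9.
Column maxima: Left → 10, Right → 10; minimax = 10.
9 ≠ 10, so there is no saddle point; optimal play is mixed.
a3 is strictly dominated by a1, so General R never plays it.
On the remaining 2×2 (a1, a2 vs Left, Right):
Let General R play a1 with probability p. Expected payoff against Left: 10p + 1(1−p) = 9p + 1; against Right: 9p + 10(1−p) = −p + 10.
Setting these equal: 9p + 1 = −p + 10 ⇒ 10p = 9 ⇒ p = 9/10, and the value is (9)·(9/10) + 1 = 91/10.
For General C: with q = P(Left), equating a1's and a2's payoffs gives q + 9 = −9q + 10 ⇒ q = 1/10.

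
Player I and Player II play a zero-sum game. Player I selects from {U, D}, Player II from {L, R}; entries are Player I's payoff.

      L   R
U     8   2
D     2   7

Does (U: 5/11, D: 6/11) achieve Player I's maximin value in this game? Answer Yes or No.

Yes

Against L this mix gives (5/11)·8 + (6/11)·2 = 52/11.
Against R this mix gives (5/11)·2 + (6/11)·7 = 52/11.
All of Player II's active replies (L, R) yield 52/11, and no column does worse for Player I. The mix makes Player II indifferent and guarantees 52/11, so it is optimal.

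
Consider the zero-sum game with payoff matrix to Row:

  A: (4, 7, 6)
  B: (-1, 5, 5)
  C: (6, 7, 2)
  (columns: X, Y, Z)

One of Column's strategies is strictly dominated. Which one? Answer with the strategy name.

Y

X holds Row's payoff strictly below Y in every row: 4 < 7, -1 < 5, 6 < 7.
So Y is strictly dominated for Column.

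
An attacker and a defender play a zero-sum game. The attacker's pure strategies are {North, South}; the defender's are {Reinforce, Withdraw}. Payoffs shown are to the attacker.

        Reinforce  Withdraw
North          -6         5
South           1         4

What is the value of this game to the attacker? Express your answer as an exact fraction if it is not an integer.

1

Row minima: North → -6, South → 1; maximin = 1.
Column maxima: Reinforce → 1, Withdraw → 5; minimax = 1.
Since maximin = minimax = 1, there is a saddle point and the value is 1.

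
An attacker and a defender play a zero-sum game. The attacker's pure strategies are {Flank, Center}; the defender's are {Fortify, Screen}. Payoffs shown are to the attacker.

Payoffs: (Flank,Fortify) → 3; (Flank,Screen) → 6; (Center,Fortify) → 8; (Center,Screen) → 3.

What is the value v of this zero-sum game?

39/8

Row minima: Flank → 3, Center → 3; maximin = 3.
Column maxima: Fortify → 8, Screen → 6; minimax = 6.
3 ≠ 6, so there is no saddle point; optimal play is mixed.
Let the attacker play Flank with probability p. Expected payoff against Fortify: 3p + 8(1−p) = −5p + 8; against Screen: 6p + 3(1−p) = 3p + 3.
Setting these equal: −5p + 8 = 3p + 3 ⇒ −8p = -5 ⇒ p = 5/8, and the value is (-5)·(5/8) + 8 = 39/8.
For the defender: with q = P(Fortify), equating Flank's and Center's payoffs gives −3q + 6 = 5q + 3 ⇒ q = 3/8.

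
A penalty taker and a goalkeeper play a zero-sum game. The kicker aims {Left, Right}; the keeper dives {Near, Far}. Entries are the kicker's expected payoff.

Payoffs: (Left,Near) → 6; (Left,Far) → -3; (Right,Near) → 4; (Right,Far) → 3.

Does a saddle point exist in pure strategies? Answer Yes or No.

Yes

Row minima: Left → -3, Right → 3; maximin = 3.
Column maxima: Near → 6, Far → 3; minimax = 3.
maximin = minimax = 3, so a saddle point exists.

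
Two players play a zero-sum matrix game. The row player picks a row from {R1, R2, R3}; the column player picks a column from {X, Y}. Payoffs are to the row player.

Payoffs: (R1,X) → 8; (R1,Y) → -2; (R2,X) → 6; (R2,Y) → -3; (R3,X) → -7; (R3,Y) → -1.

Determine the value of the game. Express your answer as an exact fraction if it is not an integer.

-11/8

Row minima: R1 → -2, R2 → -3, R3 → -7; maximin = -2.
Column maxima: X → 8, Y → -1; minimax = -1.
-2 ≠ -1, so there is no saddle point; optimal play is mixed.
R2 is strictly dominated by R1, so the row player never plays it.
On the remaining 2×2 (R1, R3 vs X, Y):
Let the row player play R1 with probability p. Expected payoff against X: 8p + (-7)(1−p) = 15p − 7; against Y: (-2)p + (-1)(1−p) = −p − 1.
Setting these equal: 15p − 7 = −p − 1 ⇒ 16p = 6 ⇒ p = 3/8, and the value is (15)·(3/8) − 7 = -11/8.
For the column player: with q = P(X), equating R1's and R3's payoffs gives 10q − 2 = −6q − 1 ⇒ q = 1/16.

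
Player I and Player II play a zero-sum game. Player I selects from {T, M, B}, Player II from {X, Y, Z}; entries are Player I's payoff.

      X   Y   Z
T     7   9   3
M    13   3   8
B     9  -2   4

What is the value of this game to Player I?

63/11

Row minima: T → 3, M → 3, B → -2; maximin = 3.
Column maxima: X → 13, Y → 9, Z → 8; minimax = 8.
3 ≠ 8, so there is no saddle point; optimal play is mixed.
B is strictly dominated by M, so Player I never plays it.
X is strictly dominated by Z (it gives Player I strictly more in every row), so Player II never plays it.
On the remaining 2×2 (T, M vs Y, Z):
Let Player I play T with probability p. Expected payoff against Y: 9p + 3(1−p) = 6p + 3; against Z: 3p + 8(1−p) = −5p + 8.
Setting these equal: 6p + 3 = −5p + 8 ⇒ 11p = 5 ⇒ p = 5/11, and the value is (6)·(5/11) + 3 = 63/11.
For Player II: with q = P(Y), equating T's and M's payoffs gives 6q + 3 = −5q + 8 ⇒ q = 5/11.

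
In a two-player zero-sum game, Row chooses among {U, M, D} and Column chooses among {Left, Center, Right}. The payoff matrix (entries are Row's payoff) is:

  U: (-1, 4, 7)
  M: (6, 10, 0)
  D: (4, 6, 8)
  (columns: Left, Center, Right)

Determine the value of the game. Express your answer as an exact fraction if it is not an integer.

Row minima: U → -1, M → 0, D → 4; maximin = 4.
Column maxima: Left → 6, Center → 10, Right → 8; minimax = 6.
4 ≠ 6, so there is no saddle point; optimal play is mixed.
U is strictly dominated by D, so Row never plays it.
Center is strictly dominated by Left (it gives Row strictly more in every row), so Column never plays it.
On the remaining 2×2 (M, D vs Left, Right):
Let Row play M with probability p. Expected payoff against Left: 6p + 4(1−p) = 2p + 4; against Right: 0p + 8(1−p) = −8p + 8.
Setting these equal: 2p + 4 = −8p + 8 ⇒ 10p = 4 ⇒ p = 2/5, and the value is (2)·(2/5) + 4 = 24/5.
For Column: with q = P(Left), equating M's and D's payoffs gives 6q = −4q + 8 ⇒ q = 4/5.

24/5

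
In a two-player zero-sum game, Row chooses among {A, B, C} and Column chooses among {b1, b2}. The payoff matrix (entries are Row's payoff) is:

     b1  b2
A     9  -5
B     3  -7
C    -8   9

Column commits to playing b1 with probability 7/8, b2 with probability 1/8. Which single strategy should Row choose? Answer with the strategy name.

A

Expected payoff of A: (7/8)·9 + (1/8)·(-5) = 29/4.
Expected payoff of B: (7/8)·3 + (1/8)·(-7) = 7/4.
Expected payoff of C: (7/8)·(-8) + (1/8)·9 = -47/8.
The largest is 29/4, so Row's best response is A.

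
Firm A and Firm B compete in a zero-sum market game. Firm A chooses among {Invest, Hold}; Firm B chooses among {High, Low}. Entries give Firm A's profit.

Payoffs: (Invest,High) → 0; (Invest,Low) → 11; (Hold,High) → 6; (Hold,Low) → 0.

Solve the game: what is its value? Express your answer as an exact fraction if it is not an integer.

66/17

Row minima: Invest → 0, Hold → 0; maximin = 0.
Column maxima: High → 6, Low → 11; minimax = 6.
0 ≠ 6, so there is no saddle point; optimal play is mixed.
Let Firm A play Invest with probability p. Expected payoff against High: 0p + 6(1−p) = −6p + 6; against Low: 11p + 0(1−p) = 11p.
Setting these equal: −6p + 6 = 11p ⇒ −17p = -6 ⇒ p = 6/17, and the value is (-6)·(6/17) + 6 = 66/17.
For Firm B: with q = P(High), equating Invest's and Hold's payoffs gives −11q + 11 = 6q ⇒ q = 11/17.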